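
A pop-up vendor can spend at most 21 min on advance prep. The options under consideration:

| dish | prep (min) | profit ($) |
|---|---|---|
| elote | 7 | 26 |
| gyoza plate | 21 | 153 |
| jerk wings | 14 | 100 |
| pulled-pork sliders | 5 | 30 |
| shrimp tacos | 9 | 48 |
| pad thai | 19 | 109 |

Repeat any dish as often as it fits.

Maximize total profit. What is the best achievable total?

153

Ranking by ratio (profit/min): gyoza plate 7.29, jerk wings 7.14, pulled-pork sliders 6.00, pad thai 5.74.
Taking gyoza plate: 21 min used, 153 in profit.
No other feasible combination exceeds 153.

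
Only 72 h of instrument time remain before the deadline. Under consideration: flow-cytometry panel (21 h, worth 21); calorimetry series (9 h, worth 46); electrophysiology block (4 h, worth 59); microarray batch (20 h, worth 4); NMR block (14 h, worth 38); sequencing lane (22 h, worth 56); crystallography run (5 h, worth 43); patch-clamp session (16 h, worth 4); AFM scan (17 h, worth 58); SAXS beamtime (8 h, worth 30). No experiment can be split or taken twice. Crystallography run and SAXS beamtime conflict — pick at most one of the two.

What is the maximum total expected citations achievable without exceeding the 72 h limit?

300

Density check — electrophysiology block 14.75, crystallography run 8.60, calorimetry series 5.11, SAXS beamtime 3.75 are the best per h.
Calorimetry series + electrophysiology block + NMR block + sequencing lane + crystallography run + AFM scan uses 71 of the 72 h and totals 300.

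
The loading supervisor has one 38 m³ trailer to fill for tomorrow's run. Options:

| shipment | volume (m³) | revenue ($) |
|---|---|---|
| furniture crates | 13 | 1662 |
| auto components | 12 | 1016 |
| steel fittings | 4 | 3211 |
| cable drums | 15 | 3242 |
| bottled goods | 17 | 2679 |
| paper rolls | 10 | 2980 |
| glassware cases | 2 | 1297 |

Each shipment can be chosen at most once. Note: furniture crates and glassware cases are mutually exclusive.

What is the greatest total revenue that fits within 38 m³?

Best packing: steel fittings + cable drums + paper rolls + glassware cases — 31 m³, 10730 total.
The closest alternative, steel fittings + cable drums + bottled goods + glassware cases, reaches only 10429.

10730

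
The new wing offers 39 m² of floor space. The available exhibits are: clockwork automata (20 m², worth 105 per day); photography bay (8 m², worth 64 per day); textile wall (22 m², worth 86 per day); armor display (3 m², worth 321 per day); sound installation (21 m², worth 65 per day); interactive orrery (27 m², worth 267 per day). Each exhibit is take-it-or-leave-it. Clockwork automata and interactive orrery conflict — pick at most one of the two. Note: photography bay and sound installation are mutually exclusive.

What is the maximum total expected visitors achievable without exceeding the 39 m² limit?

652

The ratio ordering already packs tightly: photography bay + armor display + interactive orrery, 38 m², 652.
The closest alternative, armor display + interactive orrery, reaches only 588.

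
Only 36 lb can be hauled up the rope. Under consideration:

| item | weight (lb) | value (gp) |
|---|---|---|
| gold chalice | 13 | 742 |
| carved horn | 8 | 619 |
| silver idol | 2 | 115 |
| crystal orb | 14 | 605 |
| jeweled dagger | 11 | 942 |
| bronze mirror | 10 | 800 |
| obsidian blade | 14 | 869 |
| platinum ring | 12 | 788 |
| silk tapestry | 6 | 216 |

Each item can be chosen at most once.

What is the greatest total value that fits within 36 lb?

2645

Density check — jeweled dagger 85.64, bronze mirror 80.00, carved horn 77.38, platinum ring 65.67 are the best per lb.
Filling by ratio: carved horn + silver idol + jeweled dagger + bronze mirror for 2476, with 5 lb left unused.
Replace carved horn with platinum ring: the trade gains 169 net, giving 2645 at 35 lb.
The closest alternative, jeweled dagger + bronze mirror + obsidian blade, reaches only 2611.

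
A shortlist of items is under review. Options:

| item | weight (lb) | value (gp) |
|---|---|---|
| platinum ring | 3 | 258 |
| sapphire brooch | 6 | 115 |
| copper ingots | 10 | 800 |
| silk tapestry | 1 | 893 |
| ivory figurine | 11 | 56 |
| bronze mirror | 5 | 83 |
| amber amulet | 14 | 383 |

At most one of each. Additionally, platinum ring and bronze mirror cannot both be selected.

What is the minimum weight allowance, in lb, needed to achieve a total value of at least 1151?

4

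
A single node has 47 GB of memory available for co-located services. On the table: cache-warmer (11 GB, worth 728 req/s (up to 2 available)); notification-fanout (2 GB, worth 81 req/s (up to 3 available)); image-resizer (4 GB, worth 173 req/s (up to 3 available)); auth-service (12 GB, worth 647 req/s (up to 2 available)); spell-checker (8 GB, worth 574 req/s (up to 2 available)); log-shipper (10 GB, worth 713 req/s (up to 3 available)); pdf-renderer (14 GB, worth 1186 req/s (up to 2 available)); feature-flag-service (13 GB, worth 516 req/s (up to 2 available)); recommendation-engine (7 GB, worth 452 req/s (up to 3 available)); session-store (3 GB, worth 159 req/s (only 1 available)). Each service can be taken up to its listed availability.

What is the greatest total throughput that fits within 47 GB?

2×spell-checker + 2×pdf-renderer + session-store uses 47 of the 47 GB and totals 3679.
Every other selection either busts 47 GB or exceeds an availability limit or fails to beat 3679.

3679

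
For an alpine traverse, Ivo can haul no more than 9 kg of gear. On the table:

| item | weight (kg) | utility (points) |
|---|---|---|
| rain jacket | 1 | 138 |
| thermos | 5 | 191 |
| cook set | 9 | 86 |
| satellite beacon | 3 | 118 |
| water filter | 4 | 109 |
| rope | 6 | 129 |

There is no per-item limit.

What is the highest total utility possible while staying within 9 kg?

1242

By utility per kg: rain jacket 138.00, satellite beacon 39.33, thermos 38.20 lead.
Taking 9×rain jacket: 9 kg used, 1242 in utility.
No other feasible combination exceeds 1242.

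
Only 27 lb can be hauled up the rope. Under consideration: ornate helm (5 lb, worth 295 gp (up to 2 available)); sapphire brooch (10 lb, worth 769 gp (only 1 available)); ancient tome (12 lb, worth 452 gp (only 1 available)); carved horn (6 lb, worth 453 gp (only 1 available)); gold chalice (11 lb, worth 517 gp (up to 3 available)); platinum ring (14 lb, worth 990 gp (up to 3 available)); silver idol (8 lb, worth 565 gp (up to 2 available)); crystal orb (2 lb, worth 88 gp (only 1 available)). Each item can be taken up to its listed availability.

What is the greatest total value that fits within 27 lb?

Greedy by ratio would take sapphire brooch + carved horn + silver idol + crystal orb: 26 lb used, total 1875.
Replace carved horn and crystal orb with silver idol: the trade gains 24 net, giving 1899 at 26 lb.

1899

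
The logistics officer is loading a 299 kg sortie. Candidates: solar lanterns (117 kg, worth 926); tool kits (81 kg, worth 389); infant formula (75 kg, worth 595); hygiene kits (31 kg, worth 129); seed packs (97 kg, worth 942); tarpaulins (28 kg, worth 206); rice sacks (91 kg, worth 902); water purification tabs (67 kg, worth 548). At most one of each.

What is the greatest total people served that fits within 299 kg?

2645

Ranking by ratio (people served/kg): rice sacks 9.91, seed packs 9.71, water purification tabs 8.18, infant formula 7.93.
The ratio heuristic lands on seed packs + tarpaulins + rice sacks + water purification tabs (2598) but leaves 16 kg idle.
The 67 kg tied up in water purification tabs is better spent on infant formula — total rises to 2645 (291 kg).
An exhaustive check of the 256 subsets confirms 2645.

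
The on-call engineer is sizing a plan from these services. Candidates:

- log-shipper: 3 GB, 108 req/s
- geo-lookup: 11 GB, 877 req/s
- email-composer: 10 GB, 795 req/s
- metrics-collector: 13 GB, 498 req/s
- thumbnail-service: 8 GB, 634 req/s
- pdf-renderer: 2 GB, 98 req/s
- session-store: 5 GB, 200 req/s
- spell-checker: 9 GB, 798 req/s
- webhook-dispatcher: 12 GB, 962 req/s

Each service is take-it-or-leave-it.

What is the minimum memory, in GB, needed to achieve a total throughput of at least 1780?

23

Need the lightest bundle worth ≥ 1780.
Taking log-shipper + geo-lookup + spell-checker gives 1783 (≥ 1780) for 23 GB.
No combination under 23 GB hits 1780.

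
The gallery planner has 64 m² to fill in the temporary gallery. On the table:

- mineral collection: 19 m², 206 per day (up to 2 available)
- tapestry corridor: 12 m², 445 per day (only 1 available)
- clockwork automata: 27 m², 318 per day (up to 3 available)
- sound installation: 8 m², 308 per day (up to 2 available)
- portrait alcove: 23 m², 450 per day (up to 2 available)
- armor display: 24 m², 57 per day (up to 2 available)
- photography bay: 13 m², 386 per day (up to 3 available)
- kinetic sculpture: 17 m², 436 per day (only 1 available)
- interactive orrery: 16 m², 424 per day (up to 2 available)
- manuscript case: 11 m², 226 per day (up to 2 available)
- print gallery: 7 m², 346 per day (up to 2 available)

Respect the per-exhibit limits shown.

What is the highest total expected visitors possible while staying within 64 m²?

2267

Taking the top-ratio exhibits first gives tapestry corridor + 2×sound installation + photography bay + 2×print gallery for 2139 (55 m²).
Replace sound installation with kinetic sculpture: the trade gains 128 net, giving 2267 at 64 m².
Every other selection either busts 64 m² or exceeds an availability limit or fails to beat 2267.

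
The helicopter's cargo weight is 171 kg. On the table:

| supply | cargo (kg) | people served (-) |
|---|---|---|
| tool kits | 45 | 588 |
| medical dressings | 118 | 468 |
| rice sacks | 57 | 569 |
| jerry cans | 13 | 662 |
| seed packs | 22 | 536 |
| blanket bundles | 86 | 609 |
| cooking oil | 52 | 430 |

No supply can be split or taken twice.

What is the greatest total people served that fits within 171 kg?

2395

A density-first pass picks tool kits + rice sacks + jerry cans + seed packs — 2355 at 137 kg.
The 57 kg tied up in rice sacks is better spent on blanket bundles — total rises to 2395 (166 kg).
Next best is tool kits + rice sacks + jerry cans + seed packs at 2355 (137 kg) — short by 40.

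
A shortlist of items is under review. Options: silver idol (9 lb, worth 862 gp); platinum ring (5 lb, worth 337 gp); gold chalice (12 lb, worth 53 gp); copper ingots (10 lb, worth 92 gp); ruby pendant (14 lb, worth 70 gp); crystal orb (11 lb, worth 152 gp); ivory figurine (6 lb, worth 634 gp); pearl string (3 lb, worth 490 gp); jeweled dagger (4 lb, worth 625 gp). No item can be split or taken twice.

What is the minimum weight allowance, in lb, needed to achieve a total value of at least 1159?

10

Look for the lowest-weight combination reaching 1159.
Taking ivory figurine + jeweled dagger gives 1259 (≥ 1159) for 10 lb.
Below 10 lb the best achievable stays under 1159.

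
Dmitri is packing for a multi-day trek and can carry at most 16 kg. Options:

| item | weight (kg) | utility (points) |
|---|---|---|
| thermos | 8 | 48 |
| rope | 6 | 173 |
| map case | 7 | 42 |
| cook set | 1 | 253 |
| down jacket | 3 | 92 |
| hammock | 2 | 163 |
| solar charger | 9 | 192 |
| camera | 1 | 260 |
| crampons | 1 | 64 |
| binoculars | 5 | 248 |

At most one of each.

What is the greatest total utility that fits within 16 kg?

Density check — camera 260.00, cook set 253.00, hammock 81.50 are the best per kg.
Greedy by ratio would take cook set + down jacket + hammock + camera + crampons + binoculars: 13 kg used, total 1080.
Replace down jacket with rope: the trade gains 81 net, giving 1161 at 16 kg.
The closest alternative, rope + cook set + hammock + camera + binoculars, reaches only 1097.

1161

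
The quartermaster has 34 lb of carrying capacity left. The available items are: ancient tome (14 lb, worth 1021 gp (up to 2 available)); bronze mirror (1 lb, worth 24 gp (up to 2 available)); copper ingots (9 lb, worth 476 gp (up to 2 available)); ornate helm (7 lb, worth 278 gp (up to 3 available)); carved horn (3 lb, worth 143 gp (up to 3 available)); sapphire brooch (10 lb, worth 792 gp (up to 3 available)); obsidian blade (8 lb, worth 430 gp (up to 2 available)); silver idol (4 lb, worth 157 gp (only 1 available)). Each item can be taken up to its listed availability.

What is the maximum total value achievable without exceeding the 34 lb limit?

A density-first pass picks bronze mirror + carved horn + 3×sapphire brooch — 2543 at 34 lb.
Replace bronze mirror and carved horn and sapphire brooch with ancient tome: the trade gains 62 net, giving 2605 at 34 lb.
That's the maximum — no swap from here does better than 2605.

2605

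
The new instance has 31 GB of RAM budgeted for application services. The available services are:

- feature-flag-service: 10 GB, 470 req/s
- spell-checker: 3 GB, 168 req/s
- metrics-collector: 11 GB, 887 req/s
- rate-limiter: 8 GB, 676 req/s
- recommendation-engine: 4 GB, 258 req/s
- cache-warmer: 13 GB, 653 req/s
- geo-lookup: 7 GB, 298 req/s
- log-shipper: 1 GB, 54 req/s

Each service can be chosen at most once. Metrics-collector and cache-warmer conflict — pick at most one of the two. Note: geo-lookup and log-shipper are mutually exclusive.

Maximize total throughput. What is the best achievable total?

2119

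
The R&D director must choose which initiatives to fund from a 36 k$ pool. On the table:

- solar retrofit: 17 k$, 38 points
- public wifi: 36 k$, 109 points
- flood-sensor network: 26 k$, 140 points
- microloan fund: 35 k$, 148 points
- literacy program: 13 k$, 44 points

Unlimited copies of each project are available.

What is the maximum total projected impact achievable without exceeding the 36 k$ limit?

The ratio heuristic lands on flood-sensor network (140) but leaves 10 k$ idle.
Dropping flood-sensor network frees 26 k$; slotting in microloan fund (35 k$) lifts the total to 148 at 35 k$.
No other feasible combination exceeds 148.

148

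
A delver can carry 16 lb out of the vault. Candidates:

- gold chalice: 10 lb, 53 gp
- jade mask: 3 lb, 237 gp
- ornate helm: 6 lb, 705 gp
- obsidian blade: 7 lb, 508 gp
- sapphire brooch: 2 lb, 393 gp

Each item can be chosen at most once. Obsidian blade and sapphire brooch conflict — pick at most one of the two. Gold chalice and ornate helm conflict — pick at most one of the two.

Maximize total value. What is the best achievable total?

1450

Filling by ratio: jade mask + ornate helm + sapphire brooch for 1335, with 5 lb left unused.
Dropping sapphire brooch frees 2 lb; slotting in obsidian blade (7 lb) lifts the total to 1450 at 16 lb.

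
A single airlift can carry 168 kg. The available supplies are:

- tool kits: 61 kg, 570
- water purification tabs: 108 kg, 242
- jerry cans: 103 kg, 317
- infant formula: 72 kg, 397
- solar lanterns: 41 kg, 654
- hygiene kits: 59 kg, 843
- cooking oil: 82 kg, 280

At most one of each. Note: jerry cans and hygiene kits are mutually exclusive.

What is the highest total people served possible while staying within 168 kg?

2067

The ratio ordering already packs tightly: tool kits + solar lanterns + hygiene kits, 161 kg, 2067.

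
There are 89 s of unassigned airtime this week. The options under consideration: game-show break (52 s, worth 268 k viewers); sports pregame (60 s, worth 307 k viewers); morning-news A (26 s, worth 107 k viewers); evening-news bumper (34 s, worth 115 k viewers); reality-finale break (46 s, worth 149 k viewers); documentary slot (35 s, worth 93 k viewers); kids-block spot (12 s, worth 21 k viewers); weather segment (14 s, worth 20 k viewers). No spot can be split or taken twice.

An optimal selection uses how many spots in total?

2

The maximum expected reach within 89 s is 414.
For example sports pregame + morning-news A achieves it, using 86 s.
Any selection reaching 414 contains exactly 2 spots.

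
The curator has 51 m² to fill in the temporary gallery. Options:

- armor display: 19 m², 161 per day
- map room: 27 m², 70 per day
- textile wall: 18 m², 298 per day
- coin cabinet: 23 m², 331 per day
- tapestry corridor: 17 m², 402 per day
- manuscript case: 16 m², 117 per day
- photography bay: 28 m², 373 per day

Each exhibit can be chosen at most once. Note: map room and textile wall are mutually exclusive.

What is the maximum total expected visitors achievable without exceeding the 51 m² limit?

817

The ratio ordering already packs tightly: textile wall + tapestry corridor + manuscript case, 51 m², 817.
The closest alternative, tapestry corridor + photography bay, reaches only 775.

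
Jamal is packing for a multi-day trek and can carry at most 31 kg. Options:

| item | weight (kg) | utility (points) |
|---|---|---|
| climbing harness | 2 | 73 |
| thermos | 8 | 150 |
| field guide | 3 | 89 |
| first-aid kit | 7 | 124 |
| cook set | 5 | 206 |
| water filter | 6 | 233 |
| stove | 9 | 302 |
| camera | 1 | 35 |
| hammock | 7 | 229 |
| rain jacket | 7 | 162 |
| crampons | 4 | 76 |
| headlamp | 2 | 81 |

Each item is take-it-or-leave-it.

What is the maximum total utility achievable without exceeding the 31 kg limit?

1124

A density-first pass picks climbing harness + field guide + cook set + water filter + stove + camera + headlamp — 1019 at 28 kg.
Dropping field guide and camera frees 4 kg; slotting in hammock (7 kg) lifts the total to 1124 at 31 kg.
That's the maximum — no swap from here does better than 1124.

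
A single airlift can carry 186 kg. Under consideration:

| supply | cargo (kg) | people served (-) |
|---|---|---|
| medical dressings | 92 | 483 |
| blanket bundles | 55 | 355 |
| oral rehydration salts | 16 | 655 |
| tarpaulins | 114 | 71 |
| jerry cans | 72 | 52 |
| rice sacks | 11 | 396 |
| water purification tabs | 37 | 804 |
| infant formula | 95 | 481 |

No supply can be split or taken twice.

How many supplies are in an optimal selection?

The maximum people served within 186 kg is 2338.
One optimal bundle: medical dressings + oral rehydration salts + rice sacks + water purification tabs (156 kg).
All optima have 4 supplies.

4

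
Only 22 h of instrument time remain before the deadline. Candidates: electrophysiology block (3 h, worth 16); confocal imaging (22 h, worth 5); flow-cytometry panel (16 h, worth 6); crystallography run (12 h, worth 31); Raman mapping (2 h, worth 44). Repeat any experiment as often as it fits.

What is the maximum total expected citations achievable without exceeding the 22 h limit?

Best packing: 11×Raman mapping — 22 h, 484 total.
That's the maximum — no swap from here does better than 484.

484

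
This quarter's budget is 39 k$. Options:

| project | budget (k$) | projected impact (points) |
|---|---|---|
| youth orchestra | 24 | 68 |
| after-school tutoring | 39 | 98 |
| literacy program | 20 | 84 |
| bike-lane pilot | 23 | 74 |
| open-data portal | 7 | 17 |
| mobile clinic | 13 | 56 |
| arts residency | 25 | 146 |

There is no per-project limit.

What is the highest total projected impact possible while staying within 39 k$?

Density check — arts residency 5.84, mobile clinic 4.31, literacy program 4.20 are the best per k$.
Best packing: mobile clinic + arts residency — 38 k$, 202 total.

202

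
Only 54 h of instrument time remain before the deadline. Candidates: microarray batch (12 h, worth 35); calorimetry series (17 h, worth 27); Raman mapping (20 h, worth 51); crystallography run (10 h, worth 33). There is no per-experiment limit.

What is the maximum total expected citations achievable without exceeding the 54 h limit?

The ratio heuristic lands on 5×crystallography run (165) but leaves 4 h idle.
Dropping 2×crystallography run frees 20 h; slotting in 2×microarray batch (24 h) lifts the total to 169 at 54 h.

169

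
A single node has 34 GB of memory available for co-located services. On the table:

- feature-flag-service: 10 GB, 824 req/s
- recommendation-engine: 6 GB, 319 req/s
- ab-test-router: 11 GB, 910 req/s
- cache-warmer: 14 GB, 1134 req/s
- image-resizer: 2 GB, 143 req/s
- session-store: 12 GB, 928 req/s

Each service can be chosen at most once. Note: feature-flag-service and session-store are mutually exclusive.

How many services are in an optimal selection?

Optimal total is 2524.
recommendation-engine + cache-warmer + image-resizer + session-store hits 2524 at 34 GB.
Every optimal selection uses 4 services.

4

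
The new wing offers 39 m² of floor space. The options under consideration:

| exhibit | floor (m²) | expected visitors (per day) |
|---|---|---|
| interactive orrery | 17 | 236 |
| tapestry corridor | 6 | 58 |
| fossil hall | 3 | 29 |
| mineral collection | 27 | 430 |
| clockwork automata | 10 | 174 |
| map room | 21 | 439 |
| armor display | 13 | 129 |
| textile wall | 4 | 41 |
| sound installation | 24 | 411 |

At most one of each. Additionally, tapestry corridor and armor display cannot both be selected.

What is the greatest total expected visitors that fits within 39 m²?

Best packing: fossil hall + clockwork automata + map room + textile wall — 38 m², 683 total.
Runner-up interactive orrery + map room tops out at 675.

683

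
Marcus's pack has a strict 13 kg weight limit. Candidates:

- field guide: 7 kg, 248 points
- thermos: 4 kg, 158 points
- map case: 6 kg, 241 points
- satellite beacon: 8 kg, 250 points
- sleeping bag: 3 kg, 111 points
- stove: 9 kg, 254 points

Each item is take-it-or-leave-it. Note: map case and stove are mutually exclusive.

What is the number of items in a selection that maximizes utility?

The maximum utility within 13 kg is 510.
One optimal bundle: thermos + map case + sleeping bag (13 kg).
Any selection reaching 510 contains exactly 3 items.

3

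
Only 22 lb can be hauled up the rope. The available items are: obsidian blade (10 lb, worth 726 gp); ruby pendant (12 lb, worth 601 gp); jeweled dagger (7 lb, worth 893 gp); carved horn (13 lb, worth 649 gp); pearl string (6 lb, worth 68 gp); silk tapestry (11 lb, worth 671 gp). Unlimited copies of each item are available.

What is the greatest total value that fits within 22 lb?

2679

Ranking by ratio (value/lb): jeweled dagger 127.57, obsidian blade 72.60, silk tapestry 61.00.
The ratio ordering already packs tightly: 3×jeweled dagger, 21 lb, 2679.
The spare 1 lb is too small for any remaining item, and no exchange beats 2679.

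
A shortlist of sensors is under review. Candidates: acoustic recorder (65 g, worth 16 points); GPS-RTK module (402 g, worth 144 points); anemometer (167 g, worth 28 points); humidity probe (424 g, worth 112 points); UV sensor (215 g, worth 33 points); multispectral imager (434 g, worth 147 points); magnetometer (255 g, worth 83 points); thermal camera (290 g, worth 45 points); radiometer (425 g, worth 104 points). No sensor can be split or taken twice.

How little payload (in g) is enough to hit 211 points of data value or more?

657

Minimise g subject to total data value ≥ 211.
GPS-RTK module + magnetometer reaches 227 using 657 g.
Below 657 g the best achievable stays under 211.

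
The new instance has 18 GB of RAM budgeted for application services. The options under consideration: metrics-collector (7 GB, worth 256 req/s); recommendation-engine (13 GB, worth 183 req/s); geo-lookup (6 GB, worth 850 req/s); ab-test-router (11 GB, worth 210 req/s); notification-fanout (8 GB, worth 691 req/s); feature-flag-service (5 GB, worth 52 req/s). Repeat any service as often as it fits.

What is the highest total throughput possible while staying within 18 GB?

2550

Density check — geo-lookup 141.67, notification-fanout 86.38, metrics-collector 36.57 are the best per GB.
Best packing: 3×geo-lookup — 18 GB, 2550 total.
Nothing else within 18 GB beats 2550.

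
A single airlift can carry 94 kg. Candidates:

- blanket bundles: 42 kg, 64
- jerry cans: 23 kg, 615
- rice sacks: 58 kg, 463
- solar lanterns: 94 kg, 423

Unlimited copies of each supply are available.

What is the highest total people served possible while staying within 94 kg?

Density check — jerry cans 26.74, rice sacks 7.98, solar lanterns 4.50, blanket bundles 1.52 are the best per kg.
The ratio ordering already packs tightly: 4×jerry cans, 92 kg, 2460.
No other feasible combination exceeds 2460.

2460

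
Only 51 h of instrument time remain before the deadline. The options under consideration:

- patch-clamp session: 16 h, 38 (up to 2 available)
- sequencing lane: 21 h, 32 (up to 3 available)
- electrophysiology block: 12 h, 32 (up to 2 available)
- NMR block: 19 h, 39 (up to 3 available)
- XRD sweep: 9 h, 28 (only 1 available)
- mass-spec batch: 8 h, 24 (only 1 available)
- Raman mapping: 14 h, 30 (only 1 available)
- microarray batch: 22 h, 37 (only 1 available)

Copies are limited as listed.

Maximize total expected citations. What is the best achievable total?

Ranking by ratio (expected citations/h): XRD sweep 3.11, mass-spec batch 3.00, electrophysiology block 2.67.
Greedy by ratio would take 2×electrophysiology block + XRD sweep + mass-spec batch: 41 h used, total 116.
Replace mass-spec batch with patch-clamp session: the trade gains 14 net, giving 130 at 49 h.
Every other selection either busts 51 h or exceeds an availability limit or fails to beat 130.

130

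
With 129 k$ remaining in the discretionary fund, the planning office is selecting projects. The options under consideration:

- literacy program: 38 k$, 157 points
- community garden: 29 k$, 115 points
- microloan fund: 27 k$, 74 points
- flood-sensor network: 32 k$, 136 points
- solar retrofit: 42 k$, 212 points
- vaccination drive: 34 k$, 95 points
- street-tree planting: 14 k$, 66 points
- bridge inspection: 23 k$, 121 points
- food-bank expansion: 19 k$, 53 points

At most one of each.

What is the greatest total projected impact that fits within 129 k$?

Filling by ratio: flood-sensor network + solar retrofit + street-tree planting + bridge inspection for 535, with 18 k$ left unused.
Dropping street-tree planting frees 14 k$; slotting in community garden (29 k$) lifts the total to 584 at 126 k$.
The spare 3 k$ is too small for any remaining project, and no exchange beats 584.

584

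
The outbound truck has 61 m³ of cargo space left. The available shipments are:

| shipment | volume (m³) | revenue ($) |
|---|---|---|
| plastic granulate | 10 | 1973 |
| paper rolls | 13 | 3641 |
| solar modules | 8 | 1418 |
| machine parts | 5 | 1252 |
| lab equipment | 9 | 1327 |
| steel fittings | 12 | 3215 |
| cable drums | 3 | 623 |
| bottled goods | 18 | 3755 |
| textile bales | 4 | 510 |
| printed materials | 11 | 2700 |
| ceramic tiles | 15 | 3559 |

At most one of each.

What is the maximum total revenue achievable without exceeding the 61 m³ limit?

15088

Density check — paper rolls 280.08, steel fittings 267.92, machine parts 250.40, printed materials 245.45 are the best per m³.
Taking the top-ratio shipments first gives paper rolls + machine parts + steel fittings + cable drums + printed materials + ceramic tiles for 14990 (59 m³).
The 8 m³ tied up in machine parts and cable drums is better spent on plastic granulate — total rises to 15088 (61 m³).
Nothing else within 61 m³ beats 15088.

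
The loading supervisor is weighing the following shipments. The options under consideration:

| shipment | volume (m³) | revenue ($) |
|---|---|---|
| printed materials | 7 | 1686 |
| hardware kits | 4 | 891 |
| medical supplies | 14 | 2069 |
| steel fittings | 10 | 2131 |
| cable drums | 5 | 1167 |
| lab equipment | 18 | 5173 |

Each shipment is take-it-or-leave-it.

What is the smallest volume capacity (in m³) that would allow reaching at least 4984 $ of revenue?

18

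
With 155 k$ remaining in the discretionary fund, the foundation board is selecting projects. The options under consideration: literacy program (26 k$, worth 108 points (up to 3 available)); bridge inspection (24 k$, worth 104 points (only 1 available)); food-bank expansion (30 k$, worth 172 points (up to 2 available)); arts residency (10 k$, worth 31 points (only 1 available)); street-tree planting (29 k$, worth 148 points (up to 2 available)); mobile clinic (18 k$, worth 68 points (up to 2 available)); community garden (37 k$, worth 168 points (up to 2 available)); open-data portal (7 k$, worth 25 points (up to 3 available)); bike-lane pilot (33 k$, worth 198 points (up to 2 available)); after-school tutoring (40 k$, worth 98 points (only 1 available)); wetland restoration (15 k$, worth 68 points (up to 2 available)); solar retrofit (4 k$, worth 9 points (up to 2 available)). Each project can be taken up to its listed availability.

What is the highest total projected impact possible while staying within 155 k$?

Best packing: 2×food-bank expansion + street-tree planting + 2×bike-lane pilot — 155 k$, 888 total.
Nothing else within 155 k$ beats 888.

888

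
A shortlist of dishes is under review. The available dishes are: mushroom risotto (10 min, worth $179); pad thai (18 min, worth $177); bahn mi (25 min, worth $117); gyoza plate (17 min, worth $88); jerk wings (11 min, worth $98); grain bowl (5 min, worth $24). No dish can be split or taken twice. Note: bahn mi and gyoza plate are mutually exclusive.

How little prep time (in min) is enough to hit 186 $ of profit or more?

Need the lightest bundle worth ≥ 186.
Taking mushroom risotto + grain bowl gives 203 (≥ 186) for 15 min.
Any bundle with less than 15 min falls short of 186.

15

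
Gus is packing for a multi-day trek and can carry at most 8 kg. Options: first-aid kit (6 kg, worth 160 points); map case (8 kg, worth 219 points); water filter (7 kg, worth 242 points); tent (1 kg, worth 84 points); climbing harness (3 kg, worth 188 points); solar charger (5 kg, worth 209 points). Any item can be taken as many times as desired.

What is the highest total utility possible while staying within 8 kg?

Taking 8×tent: 8 kg used, 672 in utility.

672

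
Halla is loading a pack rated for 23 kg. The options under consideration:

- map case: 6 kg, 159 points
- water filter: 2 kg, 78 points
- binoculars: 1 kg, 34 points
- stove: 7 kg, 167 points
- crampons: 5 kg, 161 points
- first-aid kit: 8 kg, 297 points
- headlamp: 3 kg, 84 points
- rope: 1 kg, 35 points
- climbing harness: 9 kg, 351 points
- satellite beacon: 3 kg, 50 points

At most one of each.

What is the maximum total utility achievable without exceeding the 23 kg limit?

Ranking by ratio (utility/kg): water filter 39.00, climbing harness 39.00, first-aid kit 37.12.
Greedy by ratio would take water filter + binoculars + first-aid kit + rope + climbing harness: 21 kg used, total 795.
The 1 kg tied up in binoculars is better spent on headlamp — total rises to 845 (23 kg).
Nothing else within 23 kg beats 845.

845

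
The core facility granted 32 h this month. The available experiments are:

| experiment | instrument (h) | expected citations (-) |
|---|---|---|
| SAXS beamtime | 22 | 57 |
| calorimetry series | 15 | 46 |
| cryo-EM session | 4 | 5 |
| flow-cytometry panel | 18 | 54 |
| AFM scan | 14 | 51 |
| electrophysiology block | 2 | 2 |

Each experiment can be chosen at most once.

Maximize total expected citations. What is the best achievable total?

105

Density check — AFM scan 3.64, calorimetry series 3.07, flow-cytometry panel 3.00 are the best per h.
The ratio heuristic lands on calorimetry series + AFM scan + electrophysiology block (99) but leaves 1 h idle.
The 17 h tied up in calorimetry series and electrophysiology block is better spent on flow-cytometry panel — total rises to 105 (32 h).
Next best is calorimetry series + AFM scan + electrophysiology block at 99 (31 h) — short by 6.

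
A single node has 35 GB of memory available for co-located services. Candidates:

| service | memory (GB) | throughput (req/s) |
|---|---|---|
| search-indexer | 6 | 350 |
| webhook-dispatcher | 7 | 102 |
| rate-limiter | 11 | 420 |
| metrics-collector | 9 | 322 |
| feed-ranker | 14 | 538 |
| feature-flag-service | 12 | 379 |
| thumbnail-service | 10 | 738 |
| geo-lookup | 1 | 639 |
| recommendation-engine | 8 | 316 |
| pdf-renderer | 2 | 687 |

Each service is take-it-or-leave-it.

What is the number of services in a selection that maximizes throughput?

5

Optimal total is 2952.
For example search-indexer + feed-ranker + thumbnail-service + geo-lookup + pdf-renderer achieves it, using 33 GB.
Any selection reaching 2952 contains exactly 5 services.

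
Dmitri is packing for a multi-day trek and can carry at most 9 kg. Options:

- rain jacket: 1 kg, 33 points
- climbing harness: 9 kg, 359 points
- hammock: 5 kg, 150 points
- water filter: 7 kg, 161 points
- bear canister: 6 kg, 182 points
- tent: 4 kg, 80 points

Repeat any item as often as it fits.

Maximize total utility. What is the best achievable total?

359

Best packing: climbing harness — 9 kg, 359 total.
That's the maximum — no swap from here does better than 359.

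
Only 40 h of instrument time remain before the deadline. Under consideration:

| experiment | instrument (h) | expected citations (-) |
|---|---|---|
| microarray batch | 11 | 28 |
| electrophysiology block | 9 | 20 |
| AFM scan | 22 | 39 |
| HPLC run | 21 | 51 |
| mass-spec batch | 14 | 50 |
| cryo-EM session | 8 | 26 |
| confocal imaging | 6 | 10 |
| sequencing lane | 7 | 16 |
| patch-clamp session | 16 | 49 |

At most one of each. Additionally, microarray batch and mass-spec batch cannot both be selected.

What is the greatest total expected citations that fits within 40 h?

125

Mass-spec batch + cryo-EM session + patch-clamp session uses 38 of the 40 h and totals 125.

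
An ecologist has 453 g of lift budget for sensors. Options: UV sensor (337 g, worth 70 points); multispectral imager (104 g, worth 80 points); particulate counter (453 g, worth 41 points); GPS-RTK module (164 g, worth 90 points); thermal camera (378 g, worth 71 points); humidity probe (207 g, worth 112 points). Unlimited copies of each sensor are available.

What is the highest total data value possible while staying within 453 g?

320

The ratio ordering already packs tightly: 4×multispectral imager, 416 g, 320.
Nothing else within 453 g beats 320.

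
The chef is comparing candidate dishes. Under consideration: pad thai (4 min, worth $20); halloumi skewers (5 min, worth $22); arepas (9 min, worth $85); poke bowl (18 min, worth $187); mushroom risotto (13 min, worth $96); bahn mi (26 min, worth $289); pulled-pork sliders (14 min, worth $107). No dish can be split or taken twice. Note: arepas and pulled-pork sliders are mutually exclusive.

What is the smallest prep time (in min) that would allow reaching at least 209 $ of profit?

23

Need the lightest bundle worth ≥ 209.
halloumi skewers + poke bowl reaches 209 using 23 min.
Any bundle with less than 23 min falls short of 209.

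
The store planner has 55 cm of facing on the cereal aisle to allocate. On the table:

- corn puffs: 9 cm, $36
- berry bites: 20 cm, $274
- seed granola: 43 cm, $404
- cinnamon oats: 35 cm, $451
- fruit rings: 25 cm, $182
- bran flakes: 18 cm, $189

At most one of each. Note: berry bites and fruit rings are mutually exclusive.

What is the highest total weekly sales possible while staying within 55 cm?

Berry bites + cinnamon oats uses 55 of the 55 cm and totals 725.
Next best is cinnamon oats + bran flakes at 640 (53 cm) — short by 85.

725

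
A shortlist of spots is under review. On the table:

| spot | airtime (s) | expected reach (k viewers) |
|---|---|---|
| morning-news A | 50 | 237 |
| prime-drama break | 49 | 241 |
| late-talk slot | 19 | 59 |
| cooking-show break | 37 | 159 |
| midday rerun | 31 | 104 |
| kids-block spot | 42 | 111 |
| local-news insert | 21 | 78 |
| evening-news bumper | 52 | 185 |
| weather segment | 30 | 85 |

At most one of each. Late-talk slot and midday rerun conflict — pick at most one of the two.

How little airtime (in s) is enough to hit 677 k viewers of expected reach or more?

155

Minimise s subject to total expected reach ≥ 677.
Taking morning-news A + prime-drama break + late-talk slot + cooking-show break gives 696 (≥ 677) for 155 s.
No combination under 155 s hits 677.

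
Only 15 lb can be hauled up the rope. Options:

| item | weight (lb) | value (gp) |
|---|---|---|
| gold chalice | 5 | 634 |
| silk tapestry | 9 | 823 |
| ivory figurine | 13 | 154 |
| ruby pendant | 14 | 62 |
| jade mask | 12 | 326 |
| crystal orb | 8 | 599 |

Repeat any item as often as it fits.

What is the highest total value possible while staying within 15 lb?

1902

By value per lb: gold chalice 126.80, silk tapestry 91.44, crystal orb 74.88 lead.
Best packing: 3×gold chalice — 15 lb, 1902 total.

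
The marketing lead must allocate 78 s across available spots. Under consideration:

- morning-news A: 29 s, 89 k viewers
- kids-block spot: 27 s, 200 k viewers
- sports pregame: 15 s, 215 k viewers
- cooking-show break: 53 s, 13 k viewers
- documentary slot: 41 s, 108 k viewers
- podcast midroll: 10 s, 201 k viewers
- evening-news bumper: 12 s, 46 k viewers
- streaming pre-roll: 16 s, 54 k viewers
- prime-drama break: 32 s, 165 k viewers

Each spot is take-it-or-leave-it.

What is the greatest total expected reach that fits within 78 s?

670

By expected reach per s: podcast midroll 20.10, sports pregame 14.33, kids-block spot 7.41 lead.
The ratio heuristic lands on kids-block spot + sports pregame + podcast midroll + evening-news bumper (662) but leaves 14 s idle.
The 12 s tied up in evening-news bumper is better spent on streaming pre-roll — total rises to 670 (68 s).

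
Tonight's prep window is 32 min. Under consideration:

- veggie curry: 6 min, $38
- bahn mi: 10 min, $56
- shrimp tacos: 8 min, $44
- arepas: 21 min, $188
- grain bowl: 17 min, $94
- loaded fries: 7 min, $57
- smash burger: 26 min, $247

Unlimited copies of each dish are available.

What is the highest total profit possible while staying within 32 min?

285

Density check — smash burger 9.50, arepas 8.95, loaded fries 8.14 are the best per min.
Best packing: veggie curry + smash burger — 32 min, 285 total.
Every other selection either busts 32 min or fails to beat 285.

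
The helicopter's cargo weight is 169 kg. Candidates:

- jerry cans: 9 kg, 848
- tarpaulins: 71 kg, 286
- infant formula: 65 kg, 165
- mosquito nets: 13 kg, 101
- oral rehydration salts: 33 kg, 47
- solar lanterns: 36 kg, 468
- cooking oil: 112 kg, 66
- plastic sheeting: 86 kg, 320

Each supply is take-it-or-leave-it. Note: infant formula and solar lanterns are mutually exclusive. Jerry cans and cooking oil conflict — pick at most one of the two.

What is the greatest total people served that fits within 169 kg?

1750

Best packing: jerry cans + tarpaulins + mosquito nets + oral rehydration salts + solar lanterns — 162 kg, 1750 total.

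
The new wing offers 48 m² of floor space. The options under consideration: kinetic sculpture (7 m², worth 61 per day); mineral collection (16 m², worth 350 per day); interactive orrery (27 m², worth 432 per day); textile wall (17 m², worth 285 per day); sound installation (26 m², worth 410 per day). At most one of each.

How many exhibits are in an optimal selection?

The maximum expected visitors within 48 m² is 782.
For example mineral collection + interactive orrery achieves it, using 43 m².
All optima have 2 exhibits.

2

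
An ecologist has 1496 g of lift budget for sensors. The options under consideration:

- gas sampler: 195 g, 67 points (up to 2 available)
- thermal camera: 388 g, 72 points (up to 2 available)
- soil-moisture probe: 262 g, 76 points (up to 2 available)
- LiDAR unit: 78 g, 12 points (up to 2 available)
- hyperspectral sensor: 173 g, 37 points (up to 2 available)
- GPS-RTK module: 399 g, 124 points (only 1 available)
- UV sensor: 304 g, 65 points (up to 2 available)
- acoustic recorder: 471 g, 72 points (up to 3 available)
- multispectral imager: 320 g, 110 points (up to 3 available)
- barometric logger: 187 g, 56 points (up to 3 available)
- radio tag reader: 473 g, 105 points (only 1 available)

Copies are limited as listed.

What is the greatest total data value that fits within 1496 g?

487

Density check — multispectral imager 0.34, gas sampler 0.34, GPS-RTK module 0.31, barometric logger 0.30 are the best per g.
A density-first pass picks 2×gas sampler + LiDAR unit + 3×multispectral imager — 476 at 1428 g.
But gas sampler + soil-moisture probe + GPS-RTK module + 2×multispectral imager fits in 1496 g and reaches 487.
No other feasible combination exceeds 487.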